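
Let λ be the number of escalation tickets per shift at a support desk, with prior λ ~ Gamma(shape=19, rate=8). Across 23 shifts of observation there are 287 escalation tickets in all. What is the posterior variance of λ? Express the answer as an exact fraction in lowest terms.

Total count 287 over total exposure 23 shifts.
The Gamma prior is conjugate for the Poisson rate, so λ | data ~ Gamma(19+287, 8+23) = Gamma(306, 31).
Posterior variance = α'/β'² = 306/961.

306/961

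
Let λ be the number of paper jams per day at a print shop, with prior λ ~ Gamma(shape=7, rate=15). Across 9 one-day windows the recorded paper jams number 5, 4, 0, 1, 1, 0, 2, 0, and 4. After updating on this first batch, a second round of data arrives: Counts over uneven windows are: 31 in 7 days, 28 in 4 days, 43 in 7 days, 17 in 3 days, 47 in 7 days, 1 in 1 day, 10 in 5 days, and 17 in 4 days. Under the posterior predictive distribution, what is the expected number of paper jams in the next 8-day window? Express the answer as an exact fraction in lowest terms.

Total count: 5 + 4 + 0 + 1 + 1 + 0 + 2 + 0 + 4 = 17.
Total exposure: 9 days.
After the first batch: Gamma(7 + 17, 15 + 9) = Gamma(24, 24).
Total count: 31 + 28 + 43 + 17 + 47 + 1 + 10 + 17 = 194.
Total exposure: 7 + 4 + 7 + 3 + 7 + 1 + 5 + 4 = 38 days.
After the second batch: Gamma(24 + 194, 24 + 38) = Gamma(218, 62).
Predictive mean over an 8-day window = T·E[λ|data] = 8·218/62 = 872/31.

872/31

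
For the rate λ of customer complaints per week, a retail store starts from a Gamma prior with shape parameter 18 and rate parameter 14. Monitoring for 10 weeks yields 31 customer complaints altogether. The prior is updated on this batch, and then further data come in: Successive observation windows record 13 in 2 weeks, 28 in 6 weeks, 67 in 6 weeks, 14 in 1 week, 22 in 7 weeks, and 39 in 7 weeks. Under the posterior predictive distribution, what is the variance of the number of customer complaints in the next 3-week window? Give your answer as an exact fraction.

38976/2809

Total count 31 over total exposure 10 weeks.
After the first batch: Gamma(18 + 31, 14 + 10) = Gamma(49, 24).
Total count: 13 + 28 + 67 + 14 + 22 + 39 = 183.
Total exposure: 2 + 6 + 6 + 1 + 7 + 7 = 29 weeks.
After the second batch: Gamma(49 + 183, 24 + 29) = Gamma(232, 53).
The posterior predictive for a window of length T is Negative Binomial with variance T·α'·(β'+T)/β'² = 3·232·56/2809 = 38976/2809.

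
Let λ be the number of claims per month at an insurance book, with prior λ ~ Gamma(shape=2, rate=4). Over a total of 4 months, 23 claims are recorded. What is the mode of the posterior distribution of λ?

Total count 23 over total exposure 4 months.
By Gamma–Poisson conjugacy, the posterior is Gamma(α + Σx, β + Σt) = Gamma(2 + 23, 4 + 4) = Gamma(25, 8).
Posterior mode = (α'−1)/β' = 24/8 = 3.

3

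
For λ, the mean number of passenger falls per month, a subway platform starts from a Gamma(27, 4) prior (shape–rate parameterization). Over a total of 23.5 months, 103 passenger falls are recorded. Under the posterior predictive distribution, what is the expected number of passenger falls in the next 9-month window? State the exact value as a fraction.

468/11

Total count 103 over total exposure 23.5 months.
Conjugate update: add total count to the shape and total exposure to the rate, giving Gamma(130, 55/2).
Predictive mean over a 9-month window = T·E[λ|data] = 9·130/(55/2) = 468/11.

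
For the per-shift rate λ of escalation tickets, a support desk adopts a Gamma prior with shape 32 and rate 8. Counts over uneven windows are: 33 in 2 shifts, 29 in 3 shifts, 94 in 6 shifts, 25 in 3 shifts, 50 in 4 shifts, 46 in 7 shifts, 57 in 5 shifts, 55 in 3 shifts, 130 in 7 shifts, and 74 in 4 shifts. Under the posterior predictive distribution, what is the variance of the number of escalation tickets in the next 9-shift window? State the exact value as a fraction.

Total count: 33 + 29 + 94 + 25 + 50 + 46 + 57 + 55 + 130 + 74 = 593.
Total exposure: 2 + 3 + 6 + 3 + 4 + 7 + 5 + 3 + 7 + 4 = 44 shifts.
Conjugate update: add total count to the shape and total exposure to the rate, giving Gamma(625, 52).
The posterior predictive for a window of length T is Negative Binomial with variance T·α'·(β'+T)/β'² = 9·625·61/2704 = 343125/2704.

343125/2704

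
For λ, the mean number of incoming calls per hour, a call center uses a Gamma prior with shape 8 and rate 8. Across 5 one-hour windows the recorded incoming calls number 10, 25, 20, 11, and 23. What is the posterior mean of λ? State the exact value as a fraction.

Total count: 10 + 25 + 20 + 11 + 23 = 89.
Total exposure: 5 hours.
Posterior: α' = 8 + 89 = 97, β' = 8 + 5 = 13.
Posterior mean = α'/β' = 97/13.

97/13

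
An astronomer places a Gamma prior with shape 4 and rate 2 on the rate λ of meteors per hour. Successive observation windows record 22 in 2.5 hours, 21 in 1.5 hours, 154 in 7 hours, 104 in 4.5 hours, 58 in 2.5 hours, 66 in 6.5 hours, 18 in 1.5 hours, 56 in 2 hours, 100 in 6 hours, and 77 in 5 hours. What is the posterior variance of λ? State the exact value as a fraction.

680/1681

Total count: 22 + 21 + 154 + 104 + 58 + 66 + 18 + 56 + 100 + 77 = 676.
Total exposure: 2.5 + 1.5 + 7 + 4.5 + 2.5 + 6.5 + 1.5 + 2 + 6 + 5 = 39 hours.
By Gamma–Poisson conjugacy, the posterior is Gamma(α + Σx, β + Σt) = Gamma(4 + 676, 2 + 39) = Gamma(680, 41).
Posterior variance = α'/β'² = 680/1681.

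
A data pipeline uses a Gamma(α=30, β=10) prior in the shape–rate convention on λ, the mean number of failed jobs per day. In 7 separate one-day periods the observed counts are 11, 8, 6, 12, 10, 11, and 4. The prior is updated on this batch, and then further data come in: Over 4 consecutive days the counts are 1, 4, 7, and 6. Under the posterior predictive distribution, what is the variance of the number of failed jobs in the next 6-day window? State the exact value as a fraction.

Total count: 11 + 8 + 6 + 12 + 10 + 11 + 4 = 62.
Total exposure: 7 days.
After the first batch: Gamma(30 + 62, 10 + 7) = Gamma(92, 17).
Total count: 1 + 4 + 7 + 6 = 18.
Total exposure: 4 days.
After the second batch: Gamma(92 + 18, 17 + 4) = Gamma(110, 21).
The posterior predictive for a window of length T is Negative Binomial with variance T·α'·(β'+T)/β'² = 6·110·27/441 = 1980/49.

1980/49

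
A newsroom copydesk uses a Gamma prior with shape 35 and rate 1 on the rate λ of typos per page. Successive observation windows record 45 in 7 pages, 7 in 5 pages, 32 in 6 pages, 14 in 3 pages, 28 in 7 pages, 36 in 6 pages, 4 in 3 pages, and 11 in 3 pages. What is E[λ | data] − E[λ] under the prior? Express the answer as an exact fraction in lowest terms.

Total count: 45 + 7 + 32 + 14 + 28 + 36 + 4 + 11 = 177.
Total exposure: 7 + 5 + 6 + 3 + 7 + 6 + 3 + 3 = 40 pages.
Gamma(α, β) with Poisson data over total exposure Σt gives posterior Gamma(α+Σx, β+Σt) = Gamma(212, 41).
Posterior mean = 212/41 = 212/41; prior mean = 35/1 = 35. Difference = 212/41 − 35 = -1223/41.

-1223/41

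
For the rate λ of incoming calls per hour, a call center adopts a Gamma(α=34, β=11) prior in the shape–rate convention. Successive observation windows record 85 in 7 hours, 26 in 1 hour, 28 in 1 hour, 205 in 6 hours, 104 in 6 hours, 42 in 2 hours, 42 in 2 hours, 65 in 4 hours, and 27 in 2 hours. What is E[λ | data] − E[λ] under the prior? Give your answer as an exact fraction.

415/33

Total count: 85 + 26 + 28 + 205 + 104 + 42 + 42 + 65 + 27 = 624.
Total exposure: 7 + 1 + 1 + 6 + 6 + 2 + 2 + 4 + 2 = 31 hours.
Conjugate update: add total count to the shape and total exposure to the rate, giving Gamma(658, 42).
Posterior mean = 658/42 = 47/3; prior mean = 34/11 = 34/11. Difference = 47/3 − 34/11 = 415/33.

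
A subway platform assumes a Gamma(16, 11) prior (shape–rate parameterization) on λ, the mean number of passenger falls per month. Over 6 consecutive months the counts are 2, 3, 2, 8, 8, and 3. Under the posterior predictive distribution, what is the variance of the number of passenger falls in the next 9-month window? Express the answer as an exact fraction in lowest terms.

9828/289

Total count: 2 + 3 + 2 + 8 + 8 + 3 = 26.
Total exposure: 6 months.
The Gamma prior is conjugate for the Poisson rate, so λ | data ~ Gamma(16+26, 11+6) = Gamma(42, 17).
The posterior predictive for a window of length T is Negative Binomial with variance T·α'·(β'+T)/β'² = 9·42·26/289 = 9828/289.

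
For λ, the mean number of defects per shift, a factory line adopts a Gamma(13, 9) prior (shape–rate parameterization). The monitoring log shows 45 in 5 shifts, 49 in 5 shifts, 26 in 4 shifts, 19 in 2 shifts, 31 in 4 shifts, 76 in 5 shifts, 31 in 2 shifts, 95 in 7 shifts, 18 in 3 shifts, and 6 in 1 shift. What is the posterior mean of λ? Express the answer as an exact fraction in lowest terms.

Total count: 45 + 49 + 26 + 19 + 31 + 76 + 31 + 95 + 18 + 6 = 396.
Total exposure: 5 + 5 + 4 + 2 + 4 + 5 + 2 + 7 + 3 + 1 = 38 shifts.
By Gamma–Poisson conjugacy, the posterior is Gamma(α + Σx, β + Σt) = Gamma(13 + 396, 9 + 38) = Gamma(409, 47).
Posterior mean = α'/β' = 409/47.

409/47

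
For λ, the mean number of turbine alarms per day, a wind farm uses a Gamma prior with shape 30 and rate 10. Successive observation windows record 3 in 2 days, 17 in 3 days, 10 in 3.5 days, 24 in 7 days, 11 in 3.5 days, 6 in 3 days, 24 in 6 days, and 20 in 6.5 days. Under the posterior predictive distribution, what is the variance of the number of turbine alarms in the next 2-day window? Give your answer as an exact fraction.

53940/7921

Total count: 3 + 17 + 10 + 24 + 11 + 6 + 24 + 20 = 115.
Total exposure: 2 + 3 + 3.5 + 7 + 3.5 + 3 + 6 + 6.5 = 34.5 days.
Gamma(α, β) with Poisson data over total exposure Σt gives posterior Gamma(α+Σx, β+Σt) = Gamma(145, 89/2).
The posterior predictive for a window of length T is Negative Binomial with variance T·α'·(β'+T)/β'² = 2·145·(93/2)/(7921/4) = 53940/7921.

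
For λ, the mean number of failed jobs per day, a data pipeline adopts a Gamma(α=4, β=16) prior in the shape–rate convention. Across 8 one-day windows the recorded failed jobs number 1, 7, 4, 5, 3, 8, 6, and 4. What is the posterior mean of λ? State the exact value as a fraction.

7/4

Total count: 1 + 7 + 4 + 5 + 3 + 8 + 6 + 4 = 38.
Total exposure: 8 days.
Conjugate update: add total count to the shape and total exposure to the rate, giving Gamma(42, 24).
Posterior mean = α'/β' = 42/24 = 7/4.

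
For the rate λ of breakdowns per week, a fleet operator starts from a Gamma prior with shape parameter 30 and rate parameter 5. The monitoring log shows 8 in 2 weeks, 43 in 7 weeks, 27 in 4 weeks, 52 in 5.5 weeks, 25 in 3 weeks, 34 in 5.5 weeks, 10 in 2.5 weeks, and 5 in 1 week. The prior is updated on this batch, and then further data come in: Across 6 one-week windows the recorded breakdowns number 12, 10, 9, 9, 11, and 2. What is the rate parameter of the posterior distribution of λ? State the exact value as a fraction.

Total count: 8 + 43 + 27 + 52 + 25 + 34 + 10 + 5 = 204.
Total exposure: 2 + 7 + 4 + 5.5 + 3 + 5.5 + 2.5 + 1 = 30.5 weeks.
After the first batch: Gamma(30 + 204, 5 + 30.5) = Gamma(234, 71/2).
Total count: 12 + 10 + 9 + 9 + 11 + 2 = 53.
Total exposure: 6 weeks.
After the second batch: Gamma(234 + 53, 71/2 + 6) = Gamma(287, 83/2).

83/2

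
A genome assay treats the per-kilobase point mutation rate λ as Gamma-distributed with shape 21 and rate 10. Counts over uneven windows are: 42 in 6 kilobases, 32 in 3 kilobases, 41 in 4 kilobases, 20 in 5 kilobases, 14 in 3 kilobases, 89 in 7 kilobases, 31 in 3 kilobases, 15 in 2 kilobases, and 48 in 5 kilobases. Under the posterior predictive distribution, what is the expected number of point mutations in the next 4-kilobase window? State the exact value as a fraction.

Total count: 42 + 32 + 41 + 20 + 14 + 89 + 31 + 15 + 48 = 332.
Total exposure: 6 + 3 + 4 + 5 + 3 + 7 + 3 + 2 + 5 = 38 kilobases.
Posterior: α' = 21 + 332 = 353, β' = 10 + 38 = 48.
Predictive mean over a 4-kilobase window = T·E[λ|data] = 4·353/48 = 353/12.

353/12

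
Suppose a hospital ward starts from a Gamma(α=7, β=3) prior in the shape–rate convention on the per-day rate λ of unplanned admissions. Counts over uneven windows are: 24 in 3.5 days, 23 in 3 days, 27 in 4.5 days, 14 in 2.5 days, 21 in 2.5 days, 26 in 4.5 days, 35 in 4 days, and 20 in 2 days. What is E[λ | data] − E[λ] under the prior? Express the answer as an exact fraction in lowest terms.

769/177

Total count: 24 + 23 + 27 + 14 + 21 + 26 + 35 + 20 = 190.
Total exposure: 3.5 + 3 + 4.5 + 2.5 + 2.5 + 4.5 + 4 + 2 = 26.5 days.
Conjugate update: add total count to the shape and total exposure to the rate, giving Gamma(197, 59/2).
Posterior mean = 197/(59/2) = 394/59; prior mean = 7/3 = 7/3. Difference = 394/59 − 7/3 = 769/177.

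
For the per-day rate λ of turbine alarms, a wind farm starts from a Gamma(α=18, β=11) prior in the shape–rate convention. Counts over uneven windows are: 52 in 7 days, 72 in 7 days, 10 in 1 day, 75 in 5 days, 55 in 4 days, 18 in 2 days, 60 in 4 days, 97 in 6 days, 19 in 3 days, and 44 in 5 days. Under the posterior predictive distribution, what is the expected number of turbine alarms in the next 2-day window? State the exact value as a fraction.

208/11

Total count: 52 + 72 + 10 + 75 + 55 + 18 + 60 + 97 + 19 + 44 = 502.
Total exposure: 7 + 7 + 1 + 5 + 4 + 2 + 4 + 6 + 3 + 5 = 44 days.
By Gamma–Poisson conjugacy, the posterior is Gamma(α + Σx, β + Σt) = Gamma(18 + 502, 11 + 44) = Gamma(520, 55).
Predictive mean over a 2-day window = T·E[λ|data] = 2·520/55 = 208/11.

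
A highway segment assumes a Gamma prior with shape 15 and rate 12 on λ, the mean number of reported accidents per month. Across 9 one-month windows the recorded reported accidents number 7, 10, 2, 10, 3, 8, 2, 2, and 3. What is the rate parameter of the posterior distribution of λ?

21

Total count: 7 + 10 + 2 + 10 + 3 + 8 + 2 + 2 + 3 = 47.
Total exposure: 9 months.
The Gamma prior is conjugate for the Poisson rate, so λ | data ~ Gamma(15+47, 12+9) = Gamma(62, 21).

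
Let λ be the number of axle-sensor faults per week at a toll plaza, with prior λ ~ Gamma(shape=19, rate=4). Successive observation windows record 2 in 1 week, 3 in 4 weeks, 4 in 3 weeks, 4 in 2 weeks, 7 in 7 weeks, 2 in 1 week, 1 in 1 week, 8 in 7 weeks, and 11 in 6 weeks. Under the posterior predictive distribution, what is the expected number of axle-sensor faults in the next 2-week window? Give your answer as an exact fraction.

Total count: 2 + 3 + 4 + 4 + 7 + 2 + 1 + 8 + 11 = 42.
Total exposure: 1 + 4 + 3 + 2 + 7 + 1 + 1 + 7 + 6 = 32 weeks.
Conjugate update: add total count to the shape and total exposure to the rate, giving Gamma(61, 36).
Predictive mean over a 2-week window = T·E[λ|data] = 2·61/36 = 61/18.

61/18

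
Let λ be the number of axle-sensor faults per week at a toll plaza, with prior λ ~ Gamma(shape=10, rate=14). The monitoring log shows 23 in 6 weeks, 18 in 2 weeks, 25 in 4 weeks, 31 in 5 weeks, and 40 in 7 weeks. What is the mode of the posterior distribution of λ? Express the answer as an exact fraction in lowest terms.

73/19

Total count: 23 + 18 + 25 + 31 + 40 = 137.
Total exposure: 6 + 2 + 4 + 5 + 7 = 24 weeks.
Conjugate update: add total count to the shape and total exposure to the rate, giving Gamma(147, 38).
Posterior mode = (α'−1)/β' = 146/38 = 73/19.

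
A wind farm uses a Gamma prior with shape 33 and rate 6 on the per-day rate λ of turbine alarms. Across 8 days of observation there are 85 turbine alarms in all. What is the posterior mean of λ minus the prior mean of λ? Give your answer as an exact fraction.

Total count 85 over total exposure 8 days.
The Gamma prior is conjugate for the Poisson rate, so λ | data ~ Gamma(33+85, 6+8) = Gamma(118, 14).
Posterior mean = 118/14 = 59/7; prior mean = 33/6 = 11/2. Difference = 59/7 − 11/2 = 41/14.

41/14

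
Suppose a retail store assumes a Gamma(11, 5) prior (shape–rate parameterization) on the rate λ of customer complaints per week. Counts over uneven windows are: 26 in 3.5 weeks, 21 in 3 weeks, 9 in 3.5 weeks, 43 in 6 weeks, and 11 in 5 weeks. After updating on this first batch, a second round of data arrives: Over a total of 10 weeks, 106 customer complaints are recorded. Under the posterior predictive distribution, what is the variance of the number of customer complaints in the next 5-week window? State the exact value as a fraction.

46535/1296

Total count: 26 + 21 + 9 + 43 + 11 = 110.
Total exposure: 3.5 + 3 + 3.5 + 6 + 5 = 21 weeks.
After the first batch: Gamma(11 + 110, 5 + 21) = Gamma(121, 26).
Total count 106 over total exposure 10 weeks.
After the second batch: Gamma(121 + 106, 26 + 10) = Gamma(227, 36).
The posterior predictive for a window of length T is Negative Binomial with variance T·α'·(β'+T)/β'² = 5·227·41/1296 = 46535/1296.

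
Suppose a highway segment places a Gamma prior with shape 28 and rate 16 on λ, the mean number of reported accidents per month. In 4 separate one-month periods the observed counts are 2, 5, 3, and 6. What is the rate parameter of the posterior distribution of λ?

20

Total count: 2 + 5 + 3 + 6 = 16.
Total exposure: 4 months.
Gamma(α, β) with Poisson data over total exposure Σt gives posterior Gamma(α+Σx, β+Σt) = Gamma(44, 20).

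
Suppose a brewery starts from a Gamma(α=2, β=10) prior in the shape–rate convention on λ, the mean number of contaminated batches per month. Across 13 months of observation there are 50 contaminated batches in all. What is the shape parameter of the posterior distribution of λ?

Total count 50 over total exposure 13 months.
Conjugate update: add total count to the shape and total exposure to the rate, giving Gamma(52, 23).

52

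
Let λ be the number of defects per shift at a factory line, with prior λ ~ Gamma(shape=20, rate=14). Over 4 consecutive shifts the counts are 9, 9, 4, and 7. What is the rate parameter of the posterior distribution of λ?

Total count: 9 + 9 + 4 + 7 = 29.
Total exposure: 4 shifts.
The Gamma prior is conjugate for the Poisson rate, so λ | data ~ Gamma(20+29, 14+4) = Gamma(49, 18).

18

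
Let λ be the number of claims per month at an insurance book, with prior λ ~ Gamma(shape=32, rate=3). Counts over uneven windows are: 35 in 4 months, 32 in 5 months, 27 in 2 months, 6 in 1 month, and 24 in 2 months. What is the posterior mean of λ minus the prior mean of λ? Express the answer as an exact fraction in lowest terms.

-76/51

Total count: 35 + 32 + 27 + 6 + 24 = 124.
Total exposure: 4 + 5 + 2 + 1 + 2 = 14 months.
Posterior: α' = 32 + 124 = 156, β' = 3 + 14 = 17.
Posterior mean = 156/17 = 156/17; prior mean = 32/3 = 32/3. Difference = 156/17 − 32/3 = -76/51.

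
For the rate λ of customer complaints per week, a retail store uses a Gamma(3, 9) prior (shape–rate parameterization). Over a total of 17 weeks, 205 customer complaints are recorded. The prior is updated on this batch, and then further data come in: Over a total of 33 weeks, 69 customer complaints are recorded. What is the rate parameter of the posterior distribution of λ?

59

Total count 205 over total exposure 17 weeks.
After the first batch: Gamma(3 + 205, 9 + 17) = Gamma(208, 26).
Total count 69 over total exposure 33 weeks.
After the second batch: Gamma(208 + 69, 26 + 33) = Gamma(277, 59).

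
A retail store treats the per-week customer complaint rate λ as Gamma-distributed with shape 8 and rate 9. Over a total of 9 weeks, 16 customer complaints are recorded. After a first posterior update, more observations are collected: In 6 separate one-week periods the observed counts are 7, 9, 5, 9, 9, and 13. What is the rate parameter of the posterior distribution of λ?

Total count 16 over total exposure 9 weeks.
After the first batch: Gamma(8 + 16, 9 + 9) = Gamma(24, 18).
Total count: 7 + 9 + 5 + 9 + 9 + 13 = 52.
Total exposure: 6 weeks.
After the second batch: Gamma(24 + 52, 18 + 6) = Gamma(76, 24).

24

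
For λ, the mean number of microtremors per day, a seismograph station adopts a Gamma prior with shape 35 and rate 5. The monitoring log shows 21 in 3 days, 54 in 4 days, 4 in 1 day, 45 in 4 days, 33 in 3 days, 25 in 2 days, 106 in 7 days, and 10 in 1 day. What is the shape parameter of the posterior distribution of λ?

Total count: 21 + 54 + 4 + 45 + 33 + 25 + 106 + 10 = 298.
Total exposure: 3 + 4 + 1 + 4 + 3 + 2 + 7 + 1 = 25 days.
Gamma(α, β) with Poisson data over total exposure Σt gives posterior Gamma(α+Σx, β+Σt) = Gamma(333, 30).

333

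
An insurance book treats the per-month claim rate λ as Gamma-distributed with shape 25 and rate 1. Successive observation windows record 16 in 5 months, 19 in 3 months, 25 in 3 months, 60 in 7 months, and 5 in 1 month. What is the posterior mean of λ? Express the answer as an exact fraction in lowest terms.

Total count: 16 + 19 + 25 + 60 + 5 = 125.
Total exposure: 5 + 3 + 3 + 7 + 1 = 19 months.
The Gamma prior is conjugate for the Poisson rate, so λ | data ~ Gamma(25+125, 1+19) = Gamma(150, 20).
Posterior mean = α'/β' = 150/20 = 15/2.

15/2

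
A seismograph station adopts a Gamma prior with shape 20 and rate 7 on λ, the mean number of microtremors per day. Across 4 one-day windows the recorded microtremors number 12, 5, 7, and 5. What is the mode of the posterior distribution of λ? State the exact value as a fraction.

48/11

Total count: 12 + 5 + 7 + 5 = 29.
Total exposure: 4 days.
The Gamma prior is conjugate for the Poisson rate, so λ | data ~ Gamma(20+29, 7+4) = Gamma(49, 11).
Posterior mode = (α'−1)/β' = 48/11.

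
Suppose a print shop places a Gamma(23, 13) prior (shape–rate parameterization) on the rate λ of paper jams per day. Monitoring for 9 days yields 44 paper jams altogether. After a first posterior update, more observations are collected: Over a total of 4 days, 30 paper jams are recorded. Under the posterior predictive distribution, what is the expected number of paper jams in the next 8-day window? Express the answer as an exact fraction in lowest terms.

Total count 44 over total exposure 9 days.
After the first batch: Gamma(23 + 44, 13 + 9) = Gamma(67, 22).
Total count 30 over total exposure 4 days.
After the second batch: Gamma(67 + 30, 22 + 4) = Gamma(97, 26).
Predictive mean over an 8-day window = T·E[λ|data] = 8·97/26 = 388/13.

388/13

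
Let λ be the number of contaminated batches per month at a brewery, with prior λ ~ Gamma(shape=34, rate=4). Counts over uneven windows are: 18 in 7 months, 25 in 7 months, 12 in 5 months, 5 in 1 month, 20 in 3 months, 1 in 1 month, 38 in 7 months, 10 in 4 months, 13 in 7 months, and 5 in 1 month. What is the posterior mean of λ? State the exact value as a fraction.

181/47

Total count: 18 + 25 + 12 + 5 + 20 + 1 + 38 + 10 + 13 + 5 = 147.
Total exposure: 7 + 7 + 5 + 1 + 3 + 1 + 7 + 4 + 7 + 1 = 43 months.
By Gamma–Poisson conjugacy, the posterior is Gamma(α + Σx, β + Σt) = Gamma(34 + 147, 4 + 43) = Gamma(181, 47).
Posterior mean = α'/β' = 181/47.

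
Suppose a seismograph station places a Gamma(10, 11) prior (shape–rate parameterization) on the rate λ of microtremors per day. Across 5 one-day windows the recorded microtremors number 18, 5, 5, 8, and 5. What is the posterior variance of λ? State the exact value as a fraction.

Total count: 18 + 5 + 5 + 8 + 5 = 41.
Total exposure: 5 days.
Gamma(α, β) with Poisson data over total exposure Σt gives posterior Gamma(α+Σx, β+Σt) = Gamma(51, 16).
Posterior variance = α'/β'² = 51/256.

51/256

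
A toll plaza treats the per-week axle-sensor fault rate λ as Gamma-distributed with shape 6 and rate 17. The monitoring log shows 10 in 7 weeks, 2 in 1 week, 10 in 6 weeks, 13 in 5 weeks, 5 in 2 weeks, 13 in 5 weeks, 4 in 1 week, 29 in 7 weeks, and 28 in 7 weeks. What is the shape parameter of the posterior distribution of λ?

Total count: 10 + 2 + 10 + 13 + 5 + 13 + 4 + 29 + 28 = 114.
Total exposure: 7 + 1 + 6 + 5 + 2 + 5 + 1 + 7 + 7 = 41 weeks.
The Gamma prior is conjugate for the Poisson rate, so λ | data ~ Gamma(6+114, 17+41) = Gamma(120, 58).

120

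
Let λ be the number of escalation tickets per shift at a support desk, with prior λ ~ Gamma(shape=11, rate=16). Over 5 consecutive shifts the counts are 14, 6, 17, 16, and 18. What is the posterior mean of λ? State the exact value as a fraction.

Total count: 14 + 6 + 17 + 16 + 18 = 71.
Total exposure: 5 shifts.
Conjugate update: add total count to the shape and total exposure to the rate, giving Gamma(82, 21).
Posterior mean = α'/β' = 82/21.

82/21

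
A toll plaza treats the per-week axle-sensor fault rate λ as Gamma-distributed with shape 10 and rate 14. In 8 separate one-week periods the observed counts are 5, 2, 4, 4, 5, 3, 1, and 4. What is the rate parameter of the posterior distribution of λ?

Total count: 5 + 2 + 4 + 4 + 5 + 3 + 1 + 4 = 28.
Total exposure: 8 weeks.
Gamma(α, β) with Poisson data over total exposure Σt gives posterior Gamma(α+Σx, β+Σt) = Gamma(38, 22).

22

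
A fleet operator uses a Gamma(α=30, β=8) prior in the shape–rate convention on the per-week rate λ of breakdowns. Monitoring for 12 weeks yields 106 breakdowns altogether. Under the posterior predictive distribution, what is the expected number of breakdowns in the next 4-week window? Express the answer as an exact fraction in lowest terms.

Total count 106 over total exposure 12 weeks.
The Gamma prior is conjugate for the Poisson rate, so λ | data ~ Gamma(30+106, 8+12) = Gamma(136, 20).
Predictive mean over a 4-week window = T·E[λ|data] = 4·136/20 = 136/5.

136/5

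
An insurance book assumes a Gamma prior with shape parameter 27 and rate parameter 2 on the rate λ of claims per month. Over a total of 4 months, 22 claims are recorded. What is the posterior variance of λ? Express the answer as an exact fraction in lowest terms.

Total count 22 over total exposure 4 months.
By Gamma–Poisson conjugacy, the posterior is Gamma(α + Σx, β + Σt) = Gamma(27 + 22, 2 + 4) = Gamma(49, 6).
Posterior variance = α'/β'² = 49/36.

49/36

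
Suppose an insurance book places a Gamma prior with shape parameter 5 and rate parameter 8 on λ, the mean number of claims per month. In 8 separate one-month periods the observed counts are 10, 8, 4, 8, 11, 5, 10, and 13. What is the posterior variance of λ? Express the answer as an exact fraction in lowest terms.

Total count: 10 + 8 + 4 + 8 + 11 + 5 + 10 + 13 = 69.
Total exposure: 8 months.
Posterior: α' = 5 + 69 = 74, β' = 8 + 8 = 16.
Posterior variance = α'/β'² = 74/256 = 37/128.

37/128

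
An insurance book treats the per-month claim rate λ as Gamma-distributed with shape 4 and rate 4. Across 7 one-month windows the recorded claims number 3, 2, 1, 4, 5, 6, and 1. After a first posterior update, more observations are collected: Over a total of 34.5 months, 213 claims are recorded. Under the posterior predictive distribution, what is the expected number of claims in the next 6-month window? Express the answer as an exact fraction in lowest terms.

2868/91

Total count: 3 + 2 + 1 + 4 + 5 + 6 + 1 = 22.
Total exposure: 7 months.
After the first batch: Gamma(4 + 22, 4 + 7) = Gamma(26, 11).
Total count 213 over total exposure 34.5 months.
After the second batch: Gamma(26 + 213, 11 + 34.5) = Gamma(239, 91/2).
Predictive mean over a 6-month window = T·E[λ|data] = 6·239/(91/2) = 2868/91.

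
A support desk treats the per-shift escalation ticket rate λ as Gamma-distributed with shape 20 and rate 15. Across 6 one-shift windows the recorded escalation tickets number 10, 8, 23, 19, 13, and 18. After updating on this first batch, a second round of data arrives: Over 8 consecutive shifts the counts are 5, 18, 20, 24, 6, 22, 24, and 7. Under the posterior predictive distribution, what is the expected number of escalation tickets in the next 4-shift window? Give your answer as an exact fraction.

948/29

Total count: 10 + 8 + 23 + 19 + 13 + 18 = 91.
Total exposure: 6 shifts.
After the first batch: Gamma(20 + 91, 15 + 6) = Gamma(111, 21).
Total count: 5 + 18 + 20 + 24 + 6 + 22 + 24 + 7 = 126.
Total exposure: 8 shifts.
After the second batch: Gamma(111 + 126, 21 + 8) = Gamma(237, 29).
Predictive mean over a 4-shift window = T·E[λ|data] = 4·237/29 = 948/29.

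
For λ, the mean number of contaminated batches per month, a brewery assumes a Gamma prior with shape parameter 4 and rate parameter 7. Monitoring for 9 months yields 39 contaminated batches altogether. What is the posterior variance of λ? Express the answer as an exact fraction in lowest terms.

43/256

Total count 39 over total exposure 9 months.
Posterior: α' = 4 + 39 = 43, β' = 7 + 9 = 16.
Posterior variance = α'/β'² = 43/256.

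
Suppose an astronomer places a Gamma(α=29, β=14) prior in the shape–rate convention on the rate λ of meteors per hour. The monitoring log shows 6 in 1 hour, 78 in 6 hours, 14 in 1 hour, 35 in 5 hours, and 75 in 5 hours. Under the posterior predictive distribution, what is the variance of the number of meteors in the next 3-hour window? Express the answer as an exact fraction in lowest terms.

Total count: 6 + 78 + 14 + 35 + 75 = 208.
Total exposure: 1 + 6 + 1 + 5 + 5 = 18 hours.
Gamma(α, β) with Poisson data over total exposure Σt gives posterior Gamma(α+Σx, β+Σt) = Gamma(237, 32).
The posterior predictive for a window of length T is Negative Binomial with variance T·α'·(β'+T)/β'² = 3·237·35/1024 = 24885/1024.

24885/1024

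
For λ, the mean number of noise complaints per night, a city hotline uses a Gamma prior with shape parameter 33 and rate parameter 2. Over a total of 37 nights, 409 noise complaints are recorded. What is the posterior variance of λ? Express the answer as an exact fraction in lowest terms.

Total count 409 over total exposure 37 nights.
The Gamma prior is conjugate for the Poisson rate, so λ | data ~ Gamma(33+409, 2+37) = Gamma(442, 39).
Posterior variance = α'/β'² = 442/1521 = 34/117.

34/117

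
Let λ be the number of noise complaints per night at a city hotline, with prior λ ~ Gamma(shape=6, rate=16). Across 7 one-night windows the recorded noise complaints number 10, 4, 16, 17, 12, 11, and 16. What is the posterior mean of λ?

Total count: 10 + 4 + 16 + 17 + 12 + 11 + 16 = 86.
Total exposure: 7 nights.
Conjugate update: add total count to the shape and total exposure to the rate, giving Gamma(92, 23).
Posterior mean = α'/β' = 92/23 = 4.

4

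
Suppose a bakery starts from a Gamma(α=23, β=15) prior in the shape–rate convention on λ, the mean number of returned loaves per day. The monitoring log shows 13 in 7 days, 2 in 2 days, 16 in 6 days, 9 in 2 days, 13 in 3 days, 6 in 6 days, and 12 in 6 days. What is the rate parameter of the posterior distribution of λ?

47

Total count: 13 + 2 + 16 + 9 + 13 + 6 + 12 = 71.
Total exposure: 7 + 2 + 6 + 2 + 3 + 6 + 6 = 32 days.
The Gamma prior is conjugate for the Poisson rate, so λ | data ~ Gamma(23+71, 15+32) = Gamma(94, 47).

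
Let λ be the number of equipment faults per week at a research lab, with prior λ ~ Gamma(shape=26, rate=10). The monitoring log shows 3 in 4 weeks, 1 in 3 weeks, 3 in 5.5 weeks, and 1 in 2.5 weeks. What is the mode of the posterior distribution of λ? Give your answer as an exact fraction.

Total count: 3 + 1 + 3 + 1 = 8.
Total exposure: 4 + 3 + 5.5 + 2.5 = 15 weeks.
The Gamma prior is conjugate for the Poisson rate, so λ | data ~ Gamma(26+8, 10+15) = Gamma(34, 25).
Posterior mode = (α'−1)/β' = 33/25.

33/25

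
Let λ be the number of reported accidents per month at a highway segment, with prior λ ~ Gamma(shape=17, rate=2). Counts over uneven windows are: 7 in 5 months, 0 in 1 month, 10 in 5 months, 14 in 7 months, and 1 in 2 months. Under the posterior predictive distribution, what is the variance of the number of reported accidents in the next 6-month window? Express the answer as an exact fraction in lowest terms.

Total count: 7 + 0 + 10 + 14 + 1 = 32.
Total exposure: 5 + 1 + 5 + 7 + 2 = 20 months.
Conjugate update: add total count to the shape and total exposure to the rate, giving Gamma(49, 22).
The posterior predictive for a window of length T is Negative Binomial with variance T·α'·(β'+T)/β'² = 6·49·28/484 = 2058/121.

2058/121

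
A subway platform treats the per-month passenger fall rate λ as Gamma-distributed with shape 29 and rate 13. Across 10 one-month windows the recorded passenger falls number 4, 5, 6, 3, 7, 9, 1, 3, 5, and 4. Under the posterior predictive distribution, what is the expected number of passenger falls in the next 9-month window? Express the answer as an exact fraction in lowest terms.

Total count: 4 + 5 + 6 + 3 + 7 + 9 + 1 + 3 + 5 + 4 = 47.
Total exposure: 10 months.
The Gamma prior is conjugate for the Poisson rate, so λ | data ~ Gamma(29+47, 13+10) = Gamma(76, 23).
Predictive mean over a 9-month window = T·E[λ|data] = 9·76/23 = 684/23.

684/23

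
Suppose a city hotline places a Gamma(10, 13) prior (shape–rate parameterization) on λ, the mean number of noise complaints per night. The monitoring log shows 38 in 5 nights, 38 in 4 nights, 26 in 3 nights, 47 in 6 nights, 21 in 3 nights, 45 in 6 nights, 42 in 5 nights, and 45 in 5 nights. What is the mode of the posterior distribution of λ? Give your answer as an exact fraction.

311/50

Total count: 38 + 38 + 26 + 47 + 21 + 45 + 42 + 45 = 302.
Total exposure: 5 + 4 + 3 + 6 + 3 + 6 + 5 + 5 = 37 nights.
Conjugate update: add total count to the shape and total exposure to the rate, giving Gamma(312, 50).
Posterior mode = (α'−1)/β' = 311/50.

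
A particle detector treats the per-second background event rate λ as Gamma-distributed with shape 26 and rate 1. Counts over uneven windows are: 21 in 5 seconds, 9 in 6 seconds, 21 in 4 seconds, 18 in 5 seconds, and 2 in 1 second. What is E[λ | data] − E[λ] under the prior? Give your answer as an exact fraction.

-475/22

Total count: 21 + 9 + 21 + 18 + 2 = 71.
Total exposure: 5 + 6 + 4 + 5 + 1 = 21 seconds.
By Gamma–Poisson conjugacy, the posterior is Gamma(α + Σx, β + Σt) = Gamma(26 + 71, 1 + 21) = Gamma(97, 22).
Posterior mean = 97/22 = 97/22; prior mean = 26/1 = 26. Difference = 97/22 − 26 = -475/22.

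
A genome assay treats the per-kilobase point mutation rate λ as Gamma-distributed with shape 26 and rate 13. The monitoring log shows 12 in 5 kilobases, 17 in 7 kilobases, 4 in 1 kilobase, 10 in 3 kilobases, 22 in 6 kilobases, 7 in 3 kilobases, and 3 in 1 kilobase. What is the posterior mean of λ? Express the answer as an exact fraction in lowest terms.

Total count: 12 + 17 + 4 + 10 + 22 + 7 + 3 = 75.
Total exposure: 5 + 7 + 1 + 3 + 6 + 3 + 1 = 26 kilobases.
Gamma(α, β) with Poisson data over total exposure Σt gives posterior Gamma(α+Σx, β+Σt) = Gamma(101, 39).
Posterior mean = α'/β' = 101/39.

101/39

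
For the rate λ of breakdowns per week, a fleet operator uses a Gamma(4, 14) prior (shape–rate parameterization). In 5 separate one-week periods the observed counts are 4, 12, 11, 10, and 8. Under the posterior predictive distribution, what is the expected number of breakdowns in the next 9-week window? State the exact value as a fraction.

Total count: 4 + 12 + 11 + 10 + 8 = 45.
Total exposure: 5 weeks.
Gamma(α, β) with Poisson data over total exposure Σt gives posterior Gamma(α+Σx, β+Σt) = Gamma(49, 19).
Predictive mean over a 9-week window = T·E[λ|data] = 9·49/19 = 441/19.

441/19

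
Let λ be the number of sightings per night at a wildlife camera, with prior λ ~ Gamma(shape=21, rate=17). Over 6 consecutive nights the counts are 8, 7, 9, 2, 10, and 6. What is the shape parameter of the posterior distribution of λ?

Total count: 8 + 7 + 9 + 2 + 10 + 6 = 42.
Total exposure: 6 nights.
By Gamma–Poisson conjugacy, the posterior is Gamma(α + Σx, β + Σt) = Gamma(21 + 42, 17 + 6) = Gamma(63, 23).

63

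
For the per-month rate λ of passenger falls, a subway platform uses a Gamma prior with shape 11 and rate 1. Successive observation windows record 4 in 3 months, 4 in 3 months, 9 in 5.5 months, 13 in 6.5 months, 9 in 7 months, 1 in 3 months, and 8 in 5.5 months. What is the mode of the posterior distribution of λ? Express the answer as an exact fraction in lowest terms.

116/69

Total count: 4 + 4 + 9 + 13 + 9 + 1 + 8 = 48.
Total exposure: 3 + 3 + 5.5 + 6.5 + 7 + 3 + 5.5 = 33.5 months.
Posterior: α' = 11 + 48 = 59, β' = 1 + 33.5 = 69/2.
Posterior mode = (α'−1)/β' = 58/(69/2) = 116/69.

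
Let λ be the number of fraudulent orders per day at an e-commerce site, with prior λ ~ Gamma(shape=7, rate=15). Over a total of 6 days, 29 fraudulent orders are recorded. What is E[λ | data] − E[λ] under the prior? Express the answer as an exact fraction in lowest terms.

131/105

Total count 29 over total exposure 6 days.
Gamma(α, β) with Poisson data over total exposure Σt gives posterior Gamma(α+Σx, β+Σt) = Gamma(36, 21).
Posterior mean = 36/21 = 12/7; prior mean = 7/15 = 7/15. Difference = 12/7 − 7/15 = 131/105.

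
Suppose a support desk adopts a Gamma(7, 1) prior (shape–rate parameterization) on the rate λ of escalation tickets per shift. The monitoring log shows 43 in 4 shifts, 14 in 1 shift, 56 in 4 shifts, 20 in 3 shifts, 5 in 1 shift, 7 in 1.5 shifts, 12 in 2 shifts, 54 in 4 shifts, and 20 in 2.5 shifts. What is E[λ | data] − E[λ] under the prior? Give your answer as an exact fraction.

35/12

Total count: 43 + 14 + 56 + 20 + 5 + 7 + 12 + 54 + 20 = 231.
Total exposure: 4 + 1 + 4 + 3 + 1 + 1.5 + 2 + 4 + 2.5 = 23 shifts.
By Gamma–Poisson conjugacy, the posterior is Gamma(α + Σx, β + Σt) = Gamma(7 + 231, 1 + 23) = Gamma(238, 24).
Posterior mean = 238/24 = 119/12; prior mean = 7/1 = 7. Difference = 119/12 − 7 = 35/12.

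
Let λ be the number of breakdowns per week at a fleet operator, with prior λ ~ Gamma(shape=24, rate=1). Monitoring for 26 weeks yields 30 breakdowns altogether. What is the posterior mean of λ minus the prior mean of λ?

Total count 30 over total exposure 26 weeks.
By Gamma–Poisson conjugacy, the posterior is Gamma(α + Σx, β + Σt) = Gamma(24 + 30, 1 + 26) = Gamma(54, 27).
Posterior mean = 54/27 = 2; prior mean = 24/1 = 24. Difference = 2 − 24 = -22.

-22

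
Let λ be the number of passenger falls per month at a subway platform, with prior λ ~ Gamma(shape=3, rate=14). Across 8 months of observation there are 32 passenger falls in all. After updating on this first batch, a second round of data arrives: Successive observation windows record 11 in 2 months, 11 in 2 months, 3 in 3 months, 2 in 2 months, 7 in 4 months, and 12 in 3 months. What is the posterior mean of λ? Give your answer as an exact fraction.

81/38

Total count 32 over total exposure 8 months.
After the first batch: Gamma(3 + 32, 14 + 8) = Gamma(35, 22).
Total count: 11 + 11 + 3 + 2 + 7 + 12 = 46.
Total exposure: 2 + 2 + 3 + 2 + 4 + 3 = 16 months.
After the second batch: Gamma(35 + 46, 22 + 16) = Gamma(81, 38).
Posterior mean = α'/β' = 81/38.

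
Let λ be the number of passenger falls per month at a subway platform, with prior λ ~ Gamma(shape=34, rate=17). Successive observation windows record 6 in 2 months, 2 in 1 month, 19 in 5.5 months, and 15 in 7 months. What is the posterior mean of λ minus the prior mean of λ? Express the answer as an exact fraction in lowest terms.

22/65

Total count: 6 + 2 + 19 + 15 = 42.
Total exposure: 2 + 1 + 5.5 + 7 = 15.5 months.
Posterior: α' = 34 + 42 = 76, β' = 17 + 15.5 = 65/2.
Posterior mean = 76/(65/2) = 152/65; prior mean = 34/17 = 2. Difference = 152/65 − 2 = 22/65.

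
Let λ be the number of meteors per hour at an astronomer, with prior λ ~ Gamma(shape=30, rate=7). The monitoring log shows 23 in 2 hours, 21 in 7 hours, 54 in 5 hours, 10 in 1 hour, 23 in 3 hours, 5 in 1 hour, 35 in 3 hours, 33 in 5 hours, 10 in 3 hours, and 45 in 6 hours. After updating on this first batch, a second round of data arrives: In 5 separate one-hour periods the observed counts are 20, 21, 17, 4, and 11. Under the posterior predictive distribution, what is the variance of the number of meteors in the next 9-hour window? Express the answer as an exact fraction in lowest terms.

Total count: 23 + 21 + 54 + 10 + 23 + 5 + 35 + 33 + 10 + 45 = 259.
Total exposure: 2 + 7 + 5 + 1 + 3 + 1 + 3 + 5 + 3 + 6 = 36 hours.
After the first batch: Gamma(30 + 259, 7 + 36) = Gamma(289, 43).
Total count: 20 + 21 + 17 + 4 + 11 = 73.
Total exposure: 5 hours.
After the second batch: Gamma(289 + 73, 43 + 5) = Gamma(362, 48).
The posterior predictive for a window of length T is Negative Binomial with variance T·α'·(β'+T)/β'² = 9·362·57/2304 = 10317/128.

10317/128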